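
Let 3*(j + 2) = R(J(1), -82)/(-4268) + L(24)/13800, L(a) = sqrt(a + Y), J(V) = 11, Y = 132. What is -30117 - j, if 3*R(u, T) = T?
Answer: -578388731/19206 - sqrt(39)/20700 ≈ -30115.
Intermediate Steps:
R(u, T) = T/3
L(a) = sqrt(132 + a) (L(a) = sqrt(a + 132) = sqrt(132 + a))
j = -38371/19206 + sqrt(39)/20700 (j = -2 + (((1/3)*(-82))/(-4268) + sqrt(132 + 24)/13800)/3 = -2 + (-82/3*(-1/4268) + sqrt(156)*(1/13800))/3 = -2 + (41/6402 + (2*sqrt(39))*(1/13800))/3 = -2 + (41/6402 + sqrt(39)/6900)/3 = -2 + (41/19206 + sqrt(39)/20700) = -38371/19206 + sqrt(39)/20700 ≈ -1.9976)
-30117 - j = -30117 - (-38371/19206 + sqrt(39)/20700) = -30117 + (38371/19206 - sqrt(39)/20700) = -578388731/19206 - sqrt(39)/20700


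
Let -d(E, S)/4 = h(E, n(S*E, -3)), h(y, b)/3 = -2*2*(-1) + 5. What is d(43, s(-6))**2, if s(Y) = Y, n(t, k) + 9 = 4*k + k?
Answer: 11664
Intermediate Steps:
n(t, k) = -9 + 5*k (n(t, k) = -9 + (4*k + k) = -9 + 5*k)
h(y, b) = 27 (h(y, b) = 3*(-2*2*(-1) + 5) = 3*(-4*(-1) + 5) = 3*(4 + 5) = 3*9 = 27)
d(E, S) = -108 (d(E, S) = -4*27 = -108)
d(43, s(-6))**2 = (-108)**2 = 11664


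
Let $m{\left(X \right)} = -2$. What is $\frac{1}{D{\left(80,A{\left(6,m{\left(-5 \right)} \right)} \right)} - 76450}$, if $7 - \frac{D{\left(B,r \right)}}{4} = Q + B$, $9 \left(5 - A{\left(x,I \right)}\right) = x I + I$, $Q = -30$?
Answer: $- \frac{1}{76622} \approx -1.3051 \cdot 10^{-5}$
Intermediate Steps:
$A{\left(x,I \right)} = 5 - \frac{I}{9} - \frac{I x}{9}$ ($A{\left(x,I \right)} = 5 - \frac{x I + I}{9} = 5 - \frac{I x + I}{9} = 5 - \frac{I + I x}{9} = 5 - \left(\frac{I}{9} + \frac{I x}{9}\right) = 5 - \frac{I}{9} - \frac{I x}{9}$)
$D{\left(B,r \right)} = 148 - 4 B$ ($D{\left(B,r \right)} = 28 - 4 \left(-30 + B\right) = 28 - \left(-120 + 4 B\right) = 148 - 4 B$)
$\frac{1}{D{\left(80,A{\left(6,m{\left(-5 \right)} \right)} \right)} - 76450} = \frac{1}{\left(148 - 320\right) - 76450} = \frac{1}{-172 - 76450} = \frac{1}{-76622} = - \frac{1}{76622}$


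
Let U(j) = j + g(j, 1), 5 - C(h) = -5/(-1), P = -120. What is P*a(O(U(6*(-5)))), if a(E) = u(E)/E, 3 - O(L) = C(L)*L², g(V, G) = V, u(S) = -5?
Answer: 200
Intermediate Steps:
C(h) = 0 (C(h) = 5 - (-5)/(-1) = 5 - (-5)*(-1) = 5 - 1*5 = 5 - 5 = 0)
U(j) = 2*j (U(j) = j + j = 2*j)
O(L) = 3 (O(L) = 3 - 0*L² = 3 - 1*0 = 3 + 0 = 3)
a(E) = -5/E
P*a(O(U(6*(-5)))) = -(-600)/3 = -120*(-5/3) = 200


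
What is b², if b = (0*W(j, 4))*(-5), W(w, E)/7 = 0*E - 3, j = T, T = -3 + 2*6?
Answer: 0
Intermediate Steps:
T = 9 (T = -3 + 12 = 9)
j = 9
W(w, E) = -21 (W(w, E) = 7*(0*E - 3) = 7*(0 - 3) = 7*(-3) = -21)
b = 0 (b = (0*(-21))*(-5) = 0*(-5) = 0)
b² = 0² = 0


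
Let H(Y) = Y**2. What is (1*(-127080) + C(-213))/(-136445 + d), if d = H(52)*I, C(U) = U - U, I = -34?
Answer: 42360/76127 ≈ 0.55644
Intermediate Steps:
C(U) = 0
d = -91936 (d = 52**2*(-34) = 2704*(-34) = -91936)
(1*(-127080) + C(-213))/(-136445 + d) = (1*(-127080) + 0)/(-136445 - 91936) = (-127080 + 0)/(-228381) = -127080*(-1/228381) = 42360/76127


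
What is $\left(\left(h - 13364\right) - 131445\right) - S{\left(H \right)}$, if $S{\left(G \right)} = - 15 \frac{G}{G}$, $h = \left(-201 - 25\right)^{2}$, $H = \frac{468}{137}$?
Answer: $-93718$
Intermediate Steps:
$H = \frac{468}{137}$ ($H = 468 \cdot \frac{1}{137} = \frac{468}{137} \approx 3.4161$)
$h = 51076$ ($h = \left(-226\right)^{2} = 51076$)
$S{\left(G \right)} = -15$ ($S{\left(G \right)} = \left(-15\right) 1 = -15$)
$\left(\left(h - 13364\right) - 131445\right) - S{\left(H \right)} = \left(\left(51076 - 13364\right) - 131445\right) - -15 = \left(37712 - 131445\right) + 15 = -93733 + 15 = -93718$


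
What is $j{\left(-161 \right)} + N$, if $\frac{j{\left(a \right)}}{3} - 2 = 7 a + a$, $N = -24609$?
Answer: $-28467$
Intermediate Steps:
$j{\left(a \right)} = 6 + 24 a$ ($j{\left(a \right)} = 6 + 3 \left(7 a + a\right) = 6 + 3 \cdot 8 a = 6 + 24 a$)
$j{\left(-161 \right)} + N = \left(6 + 24 \left(-161\right)\right) - 24609 = \left(6 - 3864\right) - 24609 = -3858 - 24609 = -28467$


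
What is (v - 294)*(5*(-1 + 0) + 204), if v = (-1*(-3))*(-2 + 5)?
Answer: -56715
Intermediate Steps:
v = 9 (v = 3*3 = 9)
(v - 294)*(5*(-1 + 0) + 204) = (9 - 294)*(5*(-1 + 0) + 204) = -285*(5*(-1) + 204) = -285*(-5 + 204) = -285*199 = -56715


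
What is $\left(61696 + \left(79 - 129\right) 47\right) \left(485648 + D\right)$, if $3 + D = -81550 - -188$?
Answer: $23992578918$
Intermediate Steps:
$D = -81365$ ($D = -3 - 81362 = -81365$)
$\left(61696 + \left(79 - 129\right) 47\right) \left(485648 + D\right) = \left(61696 + \left(79 - 129\right) 47\right) \left(485648 - 81365\right) = \left(61696 - 2350\right) 404283 = 59346 \cdot 404283 = 23992578918$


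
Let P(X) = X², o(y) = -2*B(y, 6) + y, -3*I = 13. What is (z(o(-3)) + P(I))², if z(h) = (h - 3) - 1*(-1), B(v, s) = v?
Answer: 31684/81 ≈ 391.16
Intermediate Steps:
I = -13/3 (I = -⅓*13 = -13/3 ≈ -4.3333)
o(y) = -y (o(y) = -2*y + y = -y)
z(h) = -2 + h (z(h) = (-3 + h) + 1 = -2 + h)
(z(o(-3)) + P(I))² = ((-2 - 1*(-3)) + (-13/3)²)² = ((-2 + 3) + 169/9)² = (1 + 169/9)² = (178/9)² = 31684/81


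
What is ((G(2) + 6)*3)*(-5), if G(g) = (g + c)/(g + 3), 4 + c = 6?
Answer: -102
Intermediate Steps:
c = 2 (c = -4 + 6 = 2)
G(g) = (2 + g)/(3 + g) (G(g) = (g + 2)/(g + 3) = (2 + g)/(3 + g))
((G(2) + 6)*3)*(-5) = (((2 + 2)/(3 + 2) + 6)*3)*(-5) = ((4/5 + 6)*3)*(-5) = (((⅕)*4 + 6)*3)*(-5) = ((⅘ + 6)*3)*(-5) = ((34/5)*3)*(-5) = (102/5)*(-5) = -102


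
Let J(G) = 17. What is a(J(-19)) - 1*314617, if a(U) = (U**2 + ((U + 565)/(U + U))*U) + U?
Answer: -314020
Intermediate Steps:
a(U) = 565/2 + U**2 + 3*U/2 (a(U) = (U**2 + ((565 + U)/((2*U)))*U) + U = (U**2 + ((565 + U)*(1/(2*U)))*U) + U = (U**2 + ((565 + U)/(2*U))*U) + U = (U**2 + (565/2 + U/2)) + U = (565/2 + U**2 + U/2) + U = 565/2 + U**2 + 3*U/2)
a(J(-19)) - 1*314617 = (565/2 + 17**2 + (3/2)*17) - 1*314617 = (565/2 + 289 + 51/2) - 314617 = 597 - 314617 = -314020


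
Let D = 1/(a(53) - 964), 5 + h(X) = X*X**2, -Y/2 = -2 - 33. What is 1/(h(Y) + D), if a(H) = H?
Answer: 911/312468444 ≈ 2.9155e-6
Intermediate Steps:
Y = 70 (Y = -2*(-2 - 33) = -2*(-35) = 70)
h(X) = -5 + X**3 (h(X) = -5 + X*X**2 = -5 + X**3)
D = -1/911 (D = 1/(53 - 964) = 1/(-911) = -1/911 ≈ -0.0010977)
1/(h(Y) + D) = 1/((-5 + 70**3) - 1/911) = 1/((-5 + 343000) - 1/911) = 1/(342995 - 1/911) = 1/(312468444/911) = 911/312468444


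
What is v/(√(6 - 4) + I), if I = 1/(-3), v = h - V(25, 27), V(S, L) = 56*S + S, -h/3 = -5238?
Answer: 42867/17 + 128601*√2/17 ≈ 13220.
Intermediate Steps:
h = 15714 (h = -3*(-5238) = 15714)
V(S, L) = 57*S
v = 14289 (v = 15714 - 57*25 = 15714 - 1*1425 = 15714 - 1425 = 14289)
I = -⅓ ≈ -0.33333
v/(√(6 - 4) + I) = 14289/(√(6 - 4) - ⅓) = 14289/(√2 - ⅓) = 14289/(-⅓ + √2)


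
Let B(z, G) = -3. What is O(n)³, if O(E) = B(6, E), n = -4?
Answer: -27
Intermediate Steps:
O(E) = -3
O(n)³ = (-3)³ = -27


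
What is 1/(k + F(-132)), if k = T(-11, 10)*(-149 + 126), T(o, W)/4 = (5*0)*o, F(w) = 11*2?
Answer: 1/22 ≈ 0.045455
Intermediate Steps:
F(w) = 22
T(o, W) = 0 (T(o, W) = 4*((5*0)*o) = 4*(0*o) = 4*0 = 0)
k = 0 (k = 0*(-149 + 126) = 0*(-23) = 0)
1/(k + F(-132)) = 1/(0 + 22) = 1/22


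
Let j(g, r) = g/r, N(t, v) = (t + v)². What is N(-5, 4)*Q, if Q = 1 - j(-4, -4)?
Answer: 0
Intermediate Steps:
Q = 0 (Q = 1 - (-4)/(-4) = 1 - (-4)*(-1)/4 = 1 - 1*1 = 1 - 1 = 0)
N(-5, 4)*Q = (-5 + 4)²*0 = (-1)²*0 = 1*0 = 0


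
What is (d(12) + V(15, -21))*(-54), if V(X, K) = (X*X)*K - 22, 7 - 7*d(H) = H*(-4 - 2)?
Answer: 1790100/7 ≈ 2.5573e+5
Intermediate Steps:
d(H) = 1 + 6*H/7 (d(H) = 1 - H*(-4 - 2)/7 = 1 - H*(-6)/7 = 1 - (-6)*H/7 = 1 + 6*H/7)
V(X, K) = -22 + K*X² (V(X, K) = X²*K - 22 = K*X² - 22 = -22 + K*X²)
(d(12) + V(15, -21))*(-54) = ((1 + (6/7)*12) + (-22 - 21*15²))*(-54) = ((1 + 72/7) + (-22 - 21*225))*(-54) = (79/7 + (-22 - 4725))*(-54) = (79/7 - 4747)*(-54) = -33150/7*(-54) = 1790100/7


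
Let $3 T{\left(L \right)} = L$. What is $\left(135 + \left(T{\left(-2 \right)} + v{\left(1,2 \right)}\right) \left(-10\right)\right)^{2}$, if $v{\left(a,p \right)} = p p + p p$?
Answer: $\frac{34225}{9} \approx 3802.8$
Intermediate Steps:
$T{\left(L \right)} = \frac{L}{3}$
$v{\left(a,p \right)} = 2 p^{2}$ ($v{\left(a,p \right)} = p^{2} + p^{2} = 2 p^{2}$)
$\left(135 + \left(T{\left(-2 \right)} + v{\left(1,2 \right)}\right) \left(-10\right)\right)^{2} = \left(135 + \left(\frac{1}{3} \left(-2\right) + 2 \cdot 2^{2}\right) \left(-10\right)\right)^{2} = \left(135 + \left(- \frac{2}{3} + 2 \cdot 4\right) \left(-10\right)\right)^{2} = \left(135 + \left(- \frac{2}{3} + 8\right) \left(-10\right)\right)^{2} = \left(135 + \frac{22}{3} \left(-10\right)\right)^{2} = \left(135 - \frac{220}{3}\right)^{2} = \left(\frac{185}{3}\right)^{2} = \frac{34225}{9}$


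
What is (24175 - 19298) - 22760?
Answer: -17883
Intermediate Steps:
(24175 - 19298) - 22760 = 4877 - 22760 = -17883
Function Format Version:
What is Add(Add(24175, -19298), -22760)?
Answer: -17883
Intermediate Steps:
Add(Add(24175, -19298), -22760) = Add(4877, -22760) = -17883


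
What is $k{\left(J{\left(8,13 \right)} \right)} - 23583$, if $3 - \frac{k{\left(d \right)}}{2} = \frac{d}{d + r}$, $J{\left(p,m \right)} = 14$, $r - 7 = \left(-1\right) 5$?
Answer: $- \frac{94315}{4} \approx -23579.0$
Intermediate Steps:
$r = 2$ ($r = 7 - 5 = 2$)
$k{\left(d \right)} = 6 - \frac{2 d}{2 + d}$ ($k{\left(d \right)} = 6 - 2 \frac{d}{d + 2} = 6 - 2 \frac{d}{2 + d} = 6 - \frac{2 d}{2 + d}$)
$k{\left(J{\left(8,13 \right)} \right)} - 23583 = \frac{4 \left(3 + 14\right)}{2 + 14} - 23583 = 4 \cdot \frac{1}{16} \cdot 17 - 23583 = \frac{17}{4} - 23583 = - \frac{94315}{4}$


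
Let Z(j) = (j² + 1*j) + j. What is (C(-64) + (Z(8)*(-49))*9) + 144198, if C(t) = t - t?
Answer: 108918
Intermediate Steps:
Z(j) = j² + 2*j (Z(j) = (j² + j) + j = (j + j²) + j = j² + 2*j)
C(t) = 0
(C(-64) + (Z(8)*(-49))*9) + 144198 = (0 + ((8*(2 + 8))*(-49))*9) + 144198 = (0 + ((8*10)*(-49))*9) + 144198 = (0 + (80*(-49))*9) + 144198 = (0 - 3920*9) + 144198 = (0 - 35280) + 144198 = -35280 + 144198 = 108918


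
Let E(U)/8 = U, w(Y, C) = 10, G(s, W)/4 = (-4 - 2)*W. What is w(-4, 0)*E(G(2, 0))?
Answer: 0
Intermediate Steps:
G(s, W) = -24*W (G(s, W) = 4*((-4 - 2)*W) = 4*(-6*W) = -24*W)
E(U) = 8*U
w(-4, 0)*E(G(2, 0)) = 10*(8*(-24*0)) = 10*(8*0) = 10*0 = 0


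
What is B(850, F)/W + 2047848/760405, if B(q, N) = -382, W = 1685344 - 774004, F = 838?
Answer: 186599532161/69298749270 ≈ 2.6927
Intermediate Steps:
W = 911340
B(850, F)/W + 2047848/760405 = -382/911340 + 2047848/760405 = -382*1/911340 + 2047848*(1/760405) = -191/455670 + 2047848/760405 = 186599532161/69298749270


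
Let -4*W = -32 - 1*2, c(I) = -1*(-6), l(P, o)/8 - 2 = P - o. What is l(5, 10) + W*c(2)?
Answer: 27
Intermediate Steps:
l(P, o) = 16 - 8*o + 8*P (l(P, o) = 16 + 8*(P - o) = 16 + (-8*o + 8*P) = 16 - 8*o + 8*P)
c(I) = 6
W = 17/2 (W = -(-32 - 1*2)/4 = -(-32 - 2)/4 = -¼*(-34) = 17/2 ≈ 8.5000)
l(5, 10) + W*c(2) = (16 - 8*10 + 8*5) + (17/2)*6 = (16 - 80 + 40) + 51 = -24 + 51 = 27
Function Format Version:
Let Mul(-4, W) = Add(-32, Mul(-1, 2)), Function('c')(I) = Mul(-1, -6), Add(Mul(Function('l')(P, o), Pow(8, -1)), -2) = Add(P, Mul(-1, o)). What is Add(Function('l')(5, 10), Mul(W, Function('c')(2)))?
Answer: 27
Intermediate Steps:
Function('l')(P, o) = Add(16, Mul(-8, o), Mul(8, P)) (Function('l')(P, o) = Add(16, Mul(8, Add(P, Mul(-1, o)))) = Add(16, Add(Mul(-8, o), Mul(8, P))) = Add(16, Mul(-8, o), Mul(8, P)))
Function('c')(I) = 6
W = Rational(17, 2) (W = Mul(Rational(-1, 4), Add(-32, Mul(-1, 2))) = Mul(Rational(-1, 4), Add(-32, -2)) = Mul(Rational(-1, 4), -34) = Rational(17, 2) ≈ 8.5000)
Add(Function('l')(5, 10), Mul(W, Function('c')(2))) = Add(Add(16, Mul(-8, 10), Mul(8, 5)), Mul(Rational(17, 2), 6)) = Add(Add(16, -80, 40), 51) = Add(-24, 51) = 27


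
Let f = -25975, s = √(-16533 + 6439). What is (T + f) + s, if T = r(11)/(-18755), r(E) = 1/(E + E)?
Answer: -10717544751/412610 + 7*I*√206 ≈ -25975.0 + 100.47*I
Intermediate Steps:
r(E) = 1/(2*E)
T = -1/412610 (T = ((½)/11)/(-18755) = ((½)*(1/11))*(-1/18755) = (1/22)*(-1/18755) = -1/412610 ≈ -2.4236e-6)
s = 7*I*√206 (s = √(-10094) = 7*I*√206 ≈ 100.47*I)
(T + f) + s = (-1/412610 - 25975) + 7*I*√206 = -10717544751/412610 + 7*I*√206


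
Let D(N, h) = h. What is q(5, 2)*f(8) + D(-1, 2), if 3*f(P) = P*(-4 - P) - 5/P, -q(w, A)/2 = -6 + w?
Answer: -749/12 ≈ -62.417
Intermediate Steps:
q(w, A) = 12 - 2*w (q(w, A) = -2*(-6 + w) = 12 - 2*w)
f(P) = -5/(3*P) + P*(-4 - P)/3 (f(P) = (P*(-4 - P) - 5/P)/3 = (-5/P + P*(-4 - P))/3 = -5/(3*P) + P*(-4 - P)/3)
q(5, 2)*f(8) + D(-1, 2) = (12 - 2*5)*((⅓)*(-5 + 8²*(-4 - 1*8))/8) + 2 = (12 - 10)*((⅓)*(⅛)*(-5 + 64*(-4 - 8))) + 2 = 2*((⅓)*(⅛)*(-5 + 64*(-12))) + 2 = 2*((⅓)*(⅛)*(-5 - 768)) + 2 = 2*((⅓)*(⅛)*(-773)) + 2 = 2*(-773/24) + 2 = -773/12 + 2 = -749/12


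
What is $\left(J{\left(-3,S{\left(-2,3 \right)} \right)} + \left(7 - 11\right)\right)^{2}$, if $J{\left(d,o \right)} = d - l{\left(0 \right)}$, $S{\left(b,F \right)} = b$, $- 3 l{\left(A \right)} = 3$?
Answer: $36$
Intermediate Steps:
$l{\left(A \right)} = -1$ ($l{\left(A \right)} = \left(- \frac{1}{3}\right) 3 = -1$)
$J{\left(d,o \right)} = 1 + d$ ($J{\left(d,o \right)} = d - -1 = d + 1 = 1 + d$)
$\left(J{\left(-3,S{\left(-2,3 \right)} \right)} + \left(7 - 11\right)\right)^{2} = \left(\left(1 - 3\right) + \left(7 - 11\right)\right)^{2} = \left(-2 + \left(7 - 11\right)\right)^{2} = \left(-2 - 4\right)^{2} = \left(-6\right)^{2} = 36$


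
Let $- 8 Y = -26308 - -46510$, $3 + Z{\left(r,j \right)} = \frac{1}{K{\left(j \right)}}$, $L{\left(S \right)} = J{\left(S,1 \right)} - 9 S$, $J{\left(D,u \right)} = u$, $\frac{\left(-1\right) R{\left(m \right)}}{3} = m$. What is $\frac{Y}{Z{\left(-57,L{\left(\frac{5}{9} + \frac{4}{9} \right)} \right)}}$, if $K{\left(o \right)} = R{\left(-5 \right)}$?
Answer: $\frac{151515}{176} \approx 860.88$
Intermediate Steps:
$R{\left(m \right)} = - 3 m$
$K{\left(o \right)} = 15$ ($K{\left(o \right)} = \left(-3\right) \left(-5\right) = 15$)
$L{\left(S \right)} = 1 - 9 S$
$Z{\left(r,j \right)} = - \frac{44}{15}$ ($Z{\left(r,j \right)} = -3 + \frac{1}{15} = - \frac{44}{15}$)
$Y = - \frac{10101}{4}$ ($Y = - \frac{-26308 - -46510}{8} = - \frac{-26308 + 46510}{8} = \left(- \frac{1}{8}\right) 20202 = - \frac{10101}{4} \approx -2525.3$)
$\frac{Y}{Z{\left(-57,L{\left(\frac{5}{9} + \frac{4}{9} \right)} \right)}} = - \frac{10101}{4 \left(- \frac{44}{15}\right)} = \left(- \frac{10101}{4}\right) \left(- \frac{15}{44}\right) = \frac{151515}{176}$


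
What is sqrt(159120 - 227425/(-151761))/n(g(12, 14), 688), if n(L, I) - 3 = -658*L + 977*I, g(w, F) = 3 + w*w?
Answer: sqrt(3664791060618945)/87331322733 ≈ 0.00069319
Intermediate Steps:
g(w, F) = 3 + w**2
n(L, I) = 3 - 658*L + 977*I (n(L, I) = 3 + (-658*L + 977*I) = 3 - 658*L + 977*I)
sqrt(159120 - 227425/(-151761))/n(g(12, 14), 688) = sqrt(159120 - 227425/(-151761))/(3 - 658*(3 + 12**2) + 977*688) = sqrt(159120 - 227425*(-1/151761))/(3 - 658*(3 + 144) + 672176) = sqrt(159120 + 227425/151761)/(3 - 658*147 + 672176) = sqrt(24148437745/151761)/(3 - 96726 + 672176) = (sqrt(3664791060618945)/151761)/575453 = (sqrt(3664791060618945)/151761)*(1/575453) = sqrt(3664791060618945)/87331322733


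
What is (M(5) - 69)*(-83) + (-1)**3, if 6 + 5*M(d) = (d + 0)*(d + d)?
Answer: 24978/5 ≈ 4995.6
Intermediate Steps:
M(d) = -6/5 + 2*d**2/5 (M(d) = -6/5 + ((d + 0)*(d + d))/5 = -6/5 + (d*(2*d))/5 = -6/5 + (2*d**2)/5 = -6/5 + 2*d**2/5)
(M(5) - 69)*(-83) + (-1)**3 = ((-6/5 + (2/5)*5**2) - 69)*(-83) + (-1)**3 = ((-6/5 + (2/5)*25) - 69)*(-83) - 1 = ((-6/5 + 10) - 69)*(-83) - 1 = (44/5 - 69)*(-83) - 1 = -301/5*(-83) - 1 = 24983/5 - 1 = 24978/5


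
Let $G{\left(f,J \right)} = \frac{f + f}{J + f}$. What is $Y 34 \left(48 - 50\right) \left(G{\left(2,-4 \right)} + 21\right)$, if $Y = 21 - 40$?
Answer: $24548$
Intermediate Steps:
$G{\left(f,J \right)} = \frac{2 f}{J + f}$
$Y = -19$ ($Y = 21 - 40 = -19$)
$Y 34 \left(48 - 50\right) \left(G{\left(2,-4 \right)} + 21\right) = \left(-19\right) 34 \left(48 - 50\right) \left(2 \cdot 2 \frac{1}{-4 + 2} + 21\right) = - 646 \left(- 2 \left(2 \cdot 2 \frac{1}{-2} + 21\right)\right) = - 646 \left(- 2 \left(2 \cdot 2 \left(- \frac{1}{2}\right) + 21\right)\right) = - 646 \left(- 2 \left(-2 + 21\right)\right) = - 646 \left(\left(-2\right) 19\right) = \left(-646\right) \left(-38\right) = 24548$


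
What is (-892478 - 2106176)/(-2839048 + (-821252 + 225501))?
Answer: 2998654/3434799 ≈ 0.87302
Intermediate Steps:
(-892478 - 2106176)/(-2839048 + (-821252 + 225501)) = -2998654/(-2839048 - 595751) = -2998654/(-3434799) = -2998654*(-1/3434799) = 2998654/3434799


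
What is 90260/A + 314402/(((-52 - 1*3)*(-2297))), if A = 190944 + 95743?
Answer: 9230723934/3292600195 ≈ 2.8035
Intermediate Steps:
A = 286687
90260/A + 314402/(((-52 - 1*3)*(-2297))) = 90260/286687 + 314402/(((-52 - 1*3)*(-2297))) = 90260*(1/286687) + 314402/(((-52 - 3)*(-2297))) = 90260/286687 + 314402/((-55*(-2297))) = 90260/286687 + 314402/126335 = 90260/286687 + 314402*(1/126335) = 90260/286687 + 28582/11485 = 9230723934/3292600195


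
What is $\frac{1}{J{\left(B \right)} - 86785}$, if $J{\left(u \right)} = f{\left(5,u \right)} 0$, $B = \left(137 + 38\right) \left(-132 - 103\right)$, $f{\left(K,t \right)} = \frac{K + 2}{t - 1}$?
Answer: $- \frac{1}{86785} \approx -1.1523 \cdot 10^{-5}$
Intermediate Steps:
$f{\left(K,t \right)} = \frac{2 + K}{-1 + t}$
$B = -41125$ ($B = 175 \left(-235\right) = -41125$)
$J{\left(u \right)} = 0$ ($J{\left(u \right)} = \frac{2 + 5}{-1 + u} 0 = \frac{1}{-1 + u} 7 \cdot 0 = \frac{7}{-1 + u} 0 = 0$)
$\frac{1}{J{\left(B \right)} - 86785} = \frac{1}{0 - 86785} = \frac{1}{-86785} = - \frac{1}{86785}$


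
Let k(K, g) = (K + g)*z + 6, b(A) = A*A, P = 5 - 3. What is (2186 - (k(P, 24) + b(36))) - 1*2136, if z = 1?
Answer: -1278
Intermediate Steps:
P = 2
b(A) = A**2
k(K, g) = 6 + K + g (k(K, g) = (K + g)*1 + 6 = (K + g) + 6 = 6 + K + g)
(2186 - (k(P, 24) + b(36))) - 1*2136 = (2186 - ((6 + 2 + 24) + 36**2)) - 1*2136 = (2186 - (32 + 1296)) - 2136 = (2186 - 1*1328) - 2136 = (2186 - 1328) - 2136 = 858 - 2136 = -1278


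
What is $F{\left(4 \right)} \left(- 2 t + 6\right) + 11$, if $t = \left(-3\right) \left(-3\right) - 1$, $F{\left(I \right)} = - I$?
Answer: $51$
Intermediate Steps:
$t = 8$ ($t = 9 - 1 = 8$)
$F{\left(4 \right)} \left(- 2 t + 6\right) + 11 = \left(-1\right) 4 \left(\left(-2\right) 8 + 6\right) + 11 = - 4 \left(-16 + 6\right) + 11 = \left(-4\right) \left(-10\right) + 11 = 40 + 11 = 51$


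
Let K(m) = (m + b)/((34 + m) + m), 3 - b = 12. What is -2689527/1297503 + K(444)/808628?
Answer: -668396593701209/322453289975016 ≈ -2.0728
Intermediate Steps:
b = -9 (b = 3 - 1*12 = 3 - 12 = -9)
K(m) = (-9 + m)/(34 + 2*m) (K(m) = (m - 9)/((34 + m) + m) = (-9 + m)/(34 + 2*m))
-2689527/1297503 + K(444)/808628 = -2689527/1297503 + ((-9 + 444)/(2*(17 + 444)))/808628 = -2689527*1/1297503 + ((1/2)*435/461)*(1/808628) = -896509/432501 + ((1/2)*(1/461)*435)*(1/808628) = -896509/432501 + (435/922)*(1/808628) = -896509/432501 + 435/745555016 = -668396593701209/322453289975016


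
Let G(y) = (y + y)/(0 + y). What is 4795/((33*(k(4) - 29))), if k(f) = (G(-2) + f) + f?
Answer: -4795/627 ≈ -7.6475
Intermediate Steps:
G(y) = 2 (G(y) = (2*y)/y = 2)
k(f) = 2 + 2*f (k(f) = (2 + f) + f = 2 + 2*f)
4795/((33*(k(4) - 29))) = 4795/((33*((2 + 2*4) - 29))) = 4795/((33*((2 + 8) - 29))) = 4795/((33*(10 - 29))) = 4795/((33*(-19))) = 4795/(-627) = 4795*(-1/627) = -4795/627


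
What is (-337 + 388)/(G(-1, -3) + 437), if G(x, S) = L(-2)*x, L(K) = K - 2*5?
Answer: 51/449 ≈ 0.11359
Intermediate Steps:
L(K) = -10 + K (L(K) = K - 10 = -10 + K)
G(x, S) = -12*x (G(x, S) = (-10 - 2)*x = -12*x)
(-337 + 388)/(G(-1, -3) + 437) = (-337 + 388)/(-12*(-1) + 437) = 51/(12 + 437) = 51/449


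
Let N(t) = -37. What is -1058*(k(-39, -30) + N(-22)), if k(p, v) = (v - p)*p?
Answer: 410504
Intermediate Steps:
k(p, v) = p*(v - p)
-1058*(k(-39, -30) + N(-22)) = -1058*(-39*(-30 - 1*(-39)) - 37) = -1058*(-39*(-30 + 39) - 37) = -1058*(-39*9 - 37) = -1058*(-351 - 37) = -1058*(-388) = 410504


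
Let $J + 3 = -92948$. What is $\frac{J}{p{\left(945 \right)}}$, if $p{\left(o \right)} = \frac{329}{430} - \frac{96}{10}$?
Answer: $\frac{39968930}{3799} \approx 10521.0$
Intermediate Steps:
$p{\left(o \right)} = - \frac{3799}{430}$ ($p{\left(o \right)} = 329 \cdot \frac{1}{430} - \frac{48}{5} = \frac{329}{430} - \frac{48}{5} = - \frac{3799}{430}$)
$J = -92951$ ($J = -3 - 92948 = -92951$)
$\frac{J}{p{\left(945 \right)}} = - \frac{92951}{- \frac{3799}{430}} = \left(-92951\right) \left(- \frac{430}{3799}\right) = \frac{39968930}{3799}$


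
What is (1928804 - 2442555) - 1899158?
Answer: -2412909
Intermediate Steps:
(1928804 - 2442555) - 1899158 = -513751 - 1899158 = -2412909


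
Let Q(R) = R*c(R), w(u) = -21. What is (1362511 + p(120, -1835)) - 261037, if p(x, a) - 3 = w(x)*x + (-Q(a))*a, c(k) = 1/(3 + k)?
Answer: 2016656449/1832 ≈ 1.1008e+6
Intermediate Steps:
Q(R) = R/(3 + R)
p(x, a) = 3 - 21*x - a²/(3 + a) (p(x, a) = 3 + (-21*x + (-a/(3 + a))*a) = 3 + (-21*x - a²/(3 + a)) = 3 - 21*x - a²/(3 + a))
(1362511 + p(120, -1835)) - 261037 = (1362511 + (-1*(-1835)² + 3*(1 - 7*120)*(3 - 1835))/(3 - 1835)) - 261037 = (1362511 + (-1*3367225 + 3*(1 - 840)*(-1832))/(-1832)) - 261037 = (1362511 - (-3367225 + 3*(-839)*(-1832))/1832) - 261037 = (1362511 - (-3367225 + 4611144)/1832) - 261037 = (1362511 - 1/1832*1243919) - 261037 = (1362511 - 1243919/1832) - 261037 = 2494876233/1832 - 261037 = 2016656449/1832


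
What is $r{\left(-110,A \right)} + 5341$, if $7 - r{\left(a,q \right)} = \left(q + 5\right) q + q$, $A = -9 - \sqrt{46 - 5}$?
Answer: $5280 - 12 \sqrt{41} \approx 5203.2$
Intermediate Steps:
$A = -9 - \sqrt{41} \approx -15.403$
$r{\left(a,q \right)} = 7 - q - q \left(5 + q\right)$ ($r{\left(a,q \right)} = 7 - \left(\left(q + 5\right) q + q\right) = 7 - \left(\left(5 + q\right) q + q\right) = 7 - \left(q \left(5 + q\right) + q\right) = 7 - \left(q + q \left(5 + q\right)\right) = 7 - q - q \left(5 + q\right)$)
$r{\left(-110,A \right)} + 5341 = \left(7 - \left(-9 - \sqrt{41}\right)^{2} - 6 \left(-9 - \sqrt{41}\right)\right) + 5341 = \left(7 - \left(-9 - \sqrt{41}\right)^{2} + \left(54 + 6 \sqrt{41}\right)\right) + 5341 = \left(61 - \left(-9 - \sqrt{41}\right)^{2} + 6 \sqrt{41}\right) + 5341 = 5402 - \left(-9 - \sqrt{41}\right)^{2} + 6 \sqrt{41}$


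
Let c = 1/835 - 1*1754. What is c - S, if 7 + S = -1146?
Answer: -501834/835 ≈ -601.00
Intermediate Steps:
S = -1153 (S = -7 - 1146 = -1153)
c = -1464589/835 (c = 1/835 - 1754 = -1464589/835 ≈ -1754.0)
c - S = -1464589/835 - 1*(-1153) = -1464589/835 + 1153 = -501834/835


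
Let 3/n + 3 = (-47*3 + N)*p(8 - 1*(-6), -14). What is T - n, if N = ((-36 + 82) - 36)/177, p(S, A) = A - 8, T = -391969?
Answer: -214917779138/548303 ≈ -3.9197e+5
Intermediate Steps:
p(S, A) = -8 + A
N = 10/177 (N = (46 - 36)*(1/177) = 10*(1/177) = 10/177 ≈ 0.056497)
n = 531/548303 (n = 3/(-3 + (-47*3 + 10/177)*(-8 - 14)) = 3/(-3 + (-141 + 10/177)*(-22)) = 3/(-3 - 24947/177*(-22)) = 3/(-3 + 548834/177) = 3/(548303/177) = 3*(177/548303) = 531/548303 ≈ 0.00096844)
T - n = -391969 - 1*531/548303 = -391969 - 531/548303 = -214917779138/548303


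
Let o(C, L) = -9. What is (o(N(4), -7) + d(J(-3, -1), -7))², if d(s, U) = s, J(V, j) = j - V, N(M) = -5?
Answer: 49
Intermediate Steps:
(o(N(4), -7) + d(J(-3, -1), -7))² = (-9 + (-1 - 1*(-3)))² = (-9 + (-1 + 3))² = (-9 + 2)² = (-7)² = 49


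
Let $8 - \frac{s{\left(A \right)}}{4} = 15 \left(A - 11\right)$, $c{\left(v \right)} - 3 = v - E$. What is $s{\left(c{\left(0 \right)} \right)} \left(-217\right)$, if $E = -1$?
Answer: $-98084$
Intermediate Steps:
$c{\left(v \right)} = 4 + v$ ($c{\left(v \right)} = 3 + \left(v - -1\right) = 3 + \left(v + 1\right) = 3 + \left(1 + v\right) = 4 + v$)
$s{\left(A \right)} = 692 - 60 A$ ($s{\left(A \right)} = 32 - 4 \cdot 15 \left(A - 11\right) = 32 - 4 \cdot 15 \left(-11 + A\right) = 32 - 4 \left(-165 + 15 A\right) = 32 - \left(-660 + 60 A\right) = 692 - 60 A$)
$s{\left(c{\left(0 \right)} \right)} \left(-217\right) = \left(692 - 60 \left(4 + 0\right)\right) \left(-217\right) = \left(692 - 240\right) \left(-217\right) = 452 \left(-217\right) = -98084$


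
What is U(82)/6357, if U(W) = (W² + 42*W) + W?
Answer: 10250/6357 ≈ 1.6124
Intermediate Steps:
U(W) = W² + 43*W
U(82)/6357 = (82*(43 + 82))/6357 = (82*125)*(1/6357) = 10250*(1/6357) = 10250/6357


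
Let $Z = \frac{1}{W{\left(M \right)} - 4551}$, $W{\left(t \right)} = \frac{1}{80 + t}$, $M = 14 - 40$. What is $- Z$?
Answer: $\frac{54}{245753} \approx 0.00021973$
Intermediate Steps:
$M = -26$ ($M = 14 - 40 = -26$)
$Z = - \frac{54}{245753}$ ($Z = \frac{1}{\frac{1}{80 - 26} - 4551} = \frac{1}{\frac{1}{54} - 4551} = \frac{1}{- \frac{245753}{54}} = - \frac{54}{245753} \approx -0.00021973$)
$- Z = \left(-1\right) \left(- \frac{54}{245753}\right) = \frac{54}{245753}$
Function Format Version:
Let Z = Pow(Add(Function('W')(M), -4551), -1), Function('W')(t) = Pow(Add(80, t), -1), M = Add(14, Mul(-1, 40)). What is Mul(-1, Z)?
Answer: Rational(54, 245753) ≈ 0.00021973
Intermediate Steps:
M = -26 (M = Add(14, -40) = -26)
Z = Rational(-54, 245753) (Z = Pow(Add(Pow(Add(80, -26), -1), -4551), -1) = Pow(Add(Pow(54, -1), -4551), -1) = Pow(Add(Rational(1, 54), -4551), -1) = Pow(Rational(-245753, 54), -1) = Rational(-54, 245753) ≈ -0.00021973)
Mul(-1, Z) = Mul(-1, Rational(-54, 245753)) = Rational(54, 245753)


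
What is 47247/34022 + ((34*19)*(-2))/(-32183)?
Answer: 1564506625/1094930026 ≈ 1.4289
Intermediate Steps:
47247/34022 + ((34*19)*(-2))/(-32183) = 47247*(1/34022) + (646*(-2))*(-1/32183) = 47247/34022 - 1292*(-1/32183) = 47247/34022 + 1292/32183 = 1564506625/1094930026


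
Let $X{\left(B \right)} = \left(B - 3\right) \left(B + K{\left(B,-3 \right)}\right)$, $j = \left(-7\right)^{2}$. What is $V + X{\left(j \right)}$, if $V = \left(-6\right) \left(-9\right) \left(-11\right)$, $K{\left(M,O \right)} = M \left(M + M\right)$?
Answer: $222552$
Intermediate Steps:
$K{\left(M,O \right)} = 2 M^{2}$ ($K{\left(M,O \right)} = M 2 M = 2 M^{2}$)
$j = 49$
$V = -594$ ($V = 54 \left(-11\right) = -594$)
$X{\left(B \right)} = \left(-3 + B\right) \left(B + 2 B^{2}\right)$ ($X{\left(B \right)} = \left(B - 3\right) \left(B + 2 B^{2}\right) = \left(-3 + B\right) \left(B + 2 B^{2}\right)$)
$V + X{\left(j \right)} = -594 + 49 \left(-3 - 245 + 2 \cdot 49^{2}\right) = -594 + 49 \left(-3 - 245 + 2 \cdot 2401\right) = -594 + 49 \left(-3 - 245 + 4802\right) = -594 + 49 \cdot 4554 = -594 + 223146 = 222552$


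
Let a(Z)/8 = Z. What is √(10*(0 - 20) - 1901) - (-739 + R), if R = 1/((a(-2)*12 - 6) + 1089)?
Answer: 658448/891 + I*√2101 ≈ 739.0 + 45.837*I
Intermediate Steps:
a(Z) = 8*Z
R = 1/891 (R = 1/(((8*(-2))*12 - 6) + 1089) = 1/((-16*12 - 6) + 1089) = 1/((-192 - 6) + 1089) = 1/(-198 + 1089) = 1/891 ≈ 0.0011223)
√(10*(0 - 20) - 1901) - (-739 + R) = √(10*(0 - 20) - 1901) - (-739 + 1/891) = √(10*(-20) - 1901) - 1*(-658448/891) = √(-200 - 1901) + 658448/891 = √(-2101) + 658448/891 = I*√2101 + 658448/891 = 658448/891 + I*√2101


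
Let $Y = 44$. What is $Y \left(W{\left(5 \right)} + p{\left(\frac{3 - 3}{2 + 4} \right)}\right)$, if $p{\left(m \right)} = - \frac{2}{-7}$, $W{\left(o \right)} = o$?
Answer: $\frac{1628}{7} \approx 232.57$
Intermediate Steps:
$p{\left(m \right)} = \frac{2}{7}$ ($p{\left(m \right)} = \left(-2\right) \left(- \frac{1}{7}\right) = \frac{2}{7}$)
$Y \left(W{\left(5 \right)} + p{\left(\frac{3 - 3}{2 + 4} \right)}\right) = 44 \left(5 + \frac{2}{7}\right) = 44 \cdot \frac{37}{7} = \frac{1628}{7}$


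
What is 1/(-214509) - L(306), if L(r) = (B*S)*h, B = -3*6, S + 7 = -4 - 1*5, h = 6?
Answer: -370671553/214509 ≈ -1728.0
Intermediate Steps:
S = -16 (S = -7 + (-4 - 1*5) = -7 + (-4 - 5) = -7 - 9 = -16)
B = -18
L(r) = 1728 (L(r) = -18*(-16)*6 = 288*6 = 1728)
1/(-214509) - L(306) = 1/(-214509) - 1*1728 = -1/214509 - 1728 = -370671553/214509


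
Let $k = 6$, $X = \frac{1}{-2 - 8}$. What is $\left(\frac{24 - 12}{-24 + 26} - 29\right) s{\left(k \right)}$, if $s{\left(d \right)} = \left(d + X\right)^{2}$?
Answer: $- \frac{80063}{100} \approx -800.63$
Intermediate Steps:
$X = - \frac{1}{10}$ ($X = \frac{1}{-2 - 8} = \frac{1}{-10} = - \frac{1}{10} \approx -0.1$)
$s{\left(d \right)} = \left(- \frac{1}{10} + d\right)^{2}$ ($s{\left(d \right)} = \left(d - \frac{1}{10}\right)^{2} = \left(- \frac{1}{10} + d\right)^{2}$)
$\left(\frac{24 - 12}{-24 + 26} - 29\right) s{\left(k \right)} = \left(\frac{24 - 12}{-24 + 26} - 29\right) \frac{\left(-1 + 10 \cdot 6\right)^{2}}{100} = \left(\frac{12}{2} - 29\right) \frac{\left(-1 + 60\right)^{2}}{100} = \left(12 \cdot \frac{1}{2} - 29\right) \frac{59^{2}}{100} = \left(6 - 29\right) \frac{1}{100} \cdot 3481 = \left(-23\right) \frac{3481}{100} = - \frac{80063}{100}$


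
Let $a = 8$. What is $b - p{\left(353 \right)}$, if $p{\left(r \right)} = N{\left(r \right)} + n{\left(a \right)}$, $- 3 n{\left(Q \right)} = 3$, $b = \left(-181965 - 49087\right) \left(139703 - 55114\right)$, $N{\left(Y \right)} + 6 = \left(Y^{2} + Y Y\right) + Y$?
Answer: $-19544707192$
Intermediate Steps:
$N{\left(Y \right)} = -6 + Y + 2 Y^{2}$ ($N{\left(Y \right)} = -6 + \left(\left(Y^{2} + Y Y\right) + Y\right) = -6 + \left(\left(Y^{2} + Y^{2}\right) + Y\right) = -6 + \left(2 Y^{2} + Y\right) = -6 + \left(Y + 2 Y^{2}\right) = -6 + Y + 2 Y^{2}$)
$b = -19544457628$ ($b = \left(-231052\right) 84589 = -19544457628$)
$n{\left(Q \right)} = -1$ ($n{\left(Q \right)} = \left(- \frac{1}{3}\right) 3 = -1$)
$p{\left(r \right)} = -7 + r + 2 r^{2}$ ($p{\left(r \right)} = \left(-6 + r + 2 r^{2}\right) - 1 = -7 + r + 2 r^{2}$)
$b - p{\left(353 \right)} = -19544457628 - \left(-7 + 353 + 2 \cdot 353^{2}\right) = -19544457628 - \left(-7 + 353 + 2 \cdot 124609\right) = -19544457628 - \left(-7 + 353 + 249218\right) = -19544457628 - 249564 = -19544707192$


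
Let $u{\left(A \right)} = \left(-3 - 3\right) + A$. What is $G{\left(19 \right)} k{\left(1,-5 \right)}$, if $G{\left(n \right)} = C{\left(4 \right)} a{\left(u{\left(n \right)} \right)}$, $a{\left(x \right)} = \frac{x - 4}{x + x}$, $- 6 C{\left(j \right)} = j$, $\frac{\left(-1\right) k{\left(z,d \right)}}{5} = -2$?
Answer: $- \frac{30}{13} \approx -2.3077$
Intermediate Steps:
$u{\left(A \right)} = -6 + A$
$k{\left(z,d \right)} = 10$ ($k{\left(z,d \right)} = \left(-5\right) \left(-2\right) = 10$)
$C{\left(j \right)} = - \frac{j}{6}$
$a{\left(x \right)} = \frac{-4 + x}{2 x}$
$G{\left(n \right)} = - \frac{-10 + n}{3 \left(-6 + n\right)}$ ($G{\left(n \right)} = \left(- \frac{1}{6}\right) 4 \frac{-4 + \left(-6 + n\right)}{2 \left(-6 + n\right)} = - \frac{2 \frac{-10 + n}{2 \left(-6 + n\right)}}{3} = - \frac{-10 + n}{3 \left(-6 + n\right)}$)
$G{\left(19 \right)} k{\left(1,-5 \right)} = \frac{10 - 19}{3 \left(-6 + 19\right)} 10 = \frac{10 - 19}{3 \cdot 13} \cdot 10 = \frac{1}{3} \cdot \frac{1}{13} \left(-9\right) 10 = \left(- \frac{3}{13}\right) 10 = - \frac{30}{13}$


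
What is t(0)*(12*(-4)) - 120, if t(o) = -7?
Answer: 216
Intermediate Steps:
t(0)*(12*(-4)) - 120 = -84*(-4) - 120 = -7*(-48) - 120 = 336 - 120 = 216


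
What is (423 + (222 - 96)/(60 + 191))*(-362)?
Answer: -38480238/251 ≈ -1.5331e+5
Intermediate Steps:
(423 + (222 - 96)/(60 + 191))*(-362) = (423 + 126/251)*(-362) = (106299/251)*(-362) = -38480238/251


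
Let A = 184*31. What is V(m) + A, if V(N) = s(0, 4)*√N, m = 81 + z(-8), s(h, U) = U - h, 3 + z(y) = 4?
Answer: 5704 + 4*√82 ≈ 5740.2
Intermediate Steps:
z(y) = 1 (z(y) = -3 + 4 = 1)
m = 82 (m = 81 + 1 = 82)
A = 5704
V(N) = 4*√N (V(N) = (4 - 1*0)*√N = (4 + 0)*√N = 4*√N)
V(m) + A = 4*√82 + 5704 = 5704 + 4*√82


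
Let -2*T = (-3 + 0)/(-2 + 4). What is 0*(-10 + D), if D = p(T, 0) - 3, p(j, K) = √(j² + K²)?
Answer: 0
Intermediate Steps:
T = ¾ (T = -(-3 + 0)/(2*(-2 + 4)) = -(-3)/(2*2) = -½*(-3/2) = ¾ ≈ 0.75000)
p(j, K) = √(K² + j²)
D = -9/4 (D = √(0² + (¾)²) - 3 = √(0 + 9/16) - 3 = √(9/16) - 3 = ¾ - 3 = -9/4 ≈ -2.2500)
0*(-10 + D) = 0*(-10 - 9/4) = 0*(-49/4) = 0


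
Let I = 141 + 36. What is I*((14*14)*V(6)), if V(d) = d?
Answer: 208152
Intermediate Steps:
I = 177
I*((14*14)*V(6)) = 177*((14*14)*6) = 177*(196*6) = 177*1176 = 208152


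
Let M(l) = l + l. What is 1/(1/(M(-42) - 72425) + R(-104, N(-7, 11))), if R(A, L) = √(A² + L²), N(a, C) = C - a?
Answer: 72509/58569163602339 + 10515110162*√2785/58569163602339 ≈ 0.0094745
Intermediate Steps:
M(l) = 2*l
1/(1/(M(-42) - 72425) + R(-104, N(-7, 11))) = 1/(1/(2*(-42) - 72425) + √((-104)² + (11 - 1*(-7))²)) = 1/(1/(-84 - 72425) + √(10816 + (11 + 7)²)) = 1/(1/(-72509) + √(10816 + 18²)) = 1/(-1/72509 + √(10816 + 324)) = 1/(-1/72509 + √11140) = 1/(-1/72509 + 2*√2785)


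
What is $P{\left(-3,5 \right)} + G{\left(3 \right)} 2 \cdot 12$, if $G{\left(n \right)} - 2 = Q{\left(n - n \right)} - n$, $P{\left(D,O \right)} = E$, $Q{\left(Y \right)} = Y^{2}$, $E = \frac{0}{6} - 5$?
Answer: $-29$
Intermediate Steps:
$E = -5$ ($E = 0 \cdot \frac{1}{6} - 5 = 0 - 5 = -5$)
$P{\left(D,O \right)} = -5$
$G{\left(n \right)} = 2 - n$ ($G{\left(n \right)} = 2 - \left(n - \left(n - n\right)^{2}\right) = 2 - \left(0 + n\right) = 2 + \left(0 - n\right) = 2 - n$)
$P{\left(-3,5 \right)} + G{\left(3 \right)} 2 \cdot 12 = -5 + \left(2 - 3\right) 2 \cdot 12 = -5 + \left(-1\right) 2 \cdot 12 = -5 - 24 = -29$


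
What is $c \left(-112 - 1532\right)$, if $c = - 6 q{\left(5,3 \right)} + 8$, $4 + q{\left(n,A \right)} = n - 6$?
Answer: $-62472$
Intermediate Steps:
$q{\left(n,A \right)} = -10 + n$ ($q{\left(n,A \right)} = -4 + \left(n - 6\right) = -4 + \left(-6 + n\right) = -10 + n$)
$c = 38$ ($c = - 6 \left(-10 + 5\right) + 8 = \left(-6\right) \left(-5\right) + 8 = 30 + 8 = 38$)
$c \left(-112 - 1532\right) = 38 \left(-112 - 1532\right) = 38 \left(-1644\right) = -62472$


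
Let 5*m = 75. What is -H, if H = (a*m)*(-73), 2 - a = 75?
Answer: -79935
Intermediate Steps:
a = -73 (a = 2 - 1*75 = 2 - 75 = -73)
m = 15 (m = (⅕)*75 = 15)
H = 79935 (H = -73*15*(-73) = -1095*(-73) = 79935)
-H = -1*79935 = -79935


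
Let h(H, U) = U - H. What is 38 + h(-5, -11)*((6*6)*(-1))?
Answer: 254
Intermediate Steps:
38 + h(-5, -11)*((6*6)*(-1)) = 38 + (-11 - 1*(-5))*((6*6)*(-1)) = 38 + (-11 + 5)*(36*(-1)) = 38 - 6*(-36) = 38 + 216 = 254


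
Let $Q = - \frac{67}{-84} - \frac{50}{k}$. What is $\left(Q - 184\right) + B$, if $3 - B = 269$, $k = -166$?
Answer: $- \frac{3129739}{6972} \approx -448.9$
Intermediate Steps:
$B = -266$ ($B = 3 - 269 = -266$)
$Q = \frac{7661}{6972}$ ($Q = - \frac{67}{-84} - \frac{50}{-166} = \left(-67\right) \left(- \frac{1}{84}\right) - - \frac{25}{83} = \frac{67}{84} + \frac{25}{83} = \frac{7661}{6972} \approx 1.0988$)
$\left(Q - 184\right) + B = \left(\frac{7661}{6972} - 184\right) - 266 = - \frac{1275187}{6972} - 266 = - \frac{3129739}{6972}$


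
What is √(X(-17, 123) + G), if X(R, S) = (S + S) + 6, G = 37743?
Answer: √37995 ≈ 194.92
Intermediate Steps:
X(R, S) = 6 + 2*S (X(R, S) = 2*S + 6 = 6 + 2*S)
√(X(-17, 123) + G) = √((6 + 2*123) + 37743) = √((6 + 246) + 37743) = √(252 + 37743) = √37995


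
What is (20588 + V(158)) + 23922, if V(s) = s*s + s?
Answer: 69632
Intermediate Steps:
V(s) = s + s**2 (V(s) = s**2 + s = s + s**2)
(20588 + V(158)) + 23922 = (20588 + 158*(1 + 158)) + 23922 = (20588 + 158*159) + 23922 = (20588 + 25122) + 23922 = 45710 + 23922 = 69632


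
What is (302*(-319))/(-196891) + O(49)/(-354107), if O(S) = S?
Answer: 34104312507/69720481337 ≈ 0.48916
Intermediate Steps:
(302*(-319))/(-196891) + O(49)/(-354107) = (302*(-319))/(-196891) + 49/(-354107) = -96338*(-1/196891) + 49*(-1/354107) = 96338/196891 - 49/354107 = 34104312507/69720481337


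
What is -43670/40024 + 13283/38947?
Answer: -584588349/779407364 ≈ -0.75004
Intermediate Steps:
-43670/40024 + 13283/38947 = -43670*1/40024 + 13283*(1/38947) = -21835/20012 + 13283/38947 = -584588349/779407364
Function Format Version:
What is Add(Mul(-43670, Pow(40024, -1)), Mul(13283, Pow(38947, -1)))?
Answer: Rational(-584588349, 779407364) ≈ -0.75004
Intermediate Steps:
Add(Mul(-43670, Pow(40024, -1)), Mul(13283, Pow(38947, -1))) = Add(Mul(-43670, Rational(1, 40024)), Mul(13283, Rational(1, 38947))) = Add(Rational(-21835, 20012), Rational(13283, 38947)) = Rational(-584588349, 779407364)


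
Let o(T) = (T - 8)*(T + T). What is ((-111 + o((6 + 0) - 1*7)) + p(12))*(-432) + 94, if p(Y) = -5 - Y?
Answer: 47614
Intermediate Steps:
o(T) = 2*T*(-8 + T) (o(T) = (-8 + T)*(2*T) = 2*T*(-8 + T))
((-111 + o((6 + 0) - 1*7)) + p(12))*(-432) + 94 = ((-111 + 2*((6 + 0) - 1*7)*(-8 + ((6 + 0) - 1*7))) + (-5 - 1*12))*(-432) + 94 = ((-111 + 2*(6 - 7)*(-8 + (6 - 7))) + (-5 - 12))*(-432) + 94 = ((-111 + 2*(-1)*(-8 - 1)) - 17)*(-432) + 94 = ((-111 + 2*(-1)*(-9)) - 17)*(-432) + 94 = ((-111 + 18) - 17)*(-432) + 94 = (-93 - 17)*(-432) + 94 = -110*(-432) + 94 = 47520 + 94 = 47614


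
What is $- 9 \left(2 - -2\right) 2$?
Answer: $-72$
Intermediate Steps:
$- 9 \left(2 - -2\right) 2 = - 9 \left(2 + 2\right) 2 = \left(-9\right) 4 \cdot 2 = \left(-36\right) 2 = -72$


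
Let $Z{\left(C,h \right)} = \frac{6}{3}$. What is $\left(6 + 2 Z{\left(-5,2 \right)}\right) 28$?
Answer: $280$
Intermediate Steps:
$Z{\left(C,h \right)} = 2$ ($Z{\left(C,h \right)} = 6 \cdot \frac{1}{3} = 2$)
$\left(6 + 2 Z{\left(-5,2 \right)}\right) 28 = \left(6 + 2 \cdot 2\right) 28 = \left(6 + 4\right) 28 = 10 \cdot 28 = 280$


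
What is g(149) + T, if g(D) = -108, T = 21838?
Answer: 21730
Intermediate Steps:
g(149) + T = -108 + 21838 = 21730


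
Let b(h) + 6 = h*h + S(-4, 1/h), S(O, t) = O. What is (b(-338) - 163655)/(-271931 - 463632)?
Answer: 49421/735563 ≈ 0.067188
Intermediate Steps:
b(h) = -10 + h² (b(h) = -6 + (h*h - 4) = -6 + (h² - 4) = -6 + (-4 + h²) = -10 + h²)
(b(-338) - 163655)/(-271931 - 463632) = ((-10 + (-338)²) - 163655)/(-271931 - 463632) = ((-10 + 114244) - 163655)/(-735563) = (114234 - 163655)*(-1/735563) = -49421*(-1/735563) = 49421/735563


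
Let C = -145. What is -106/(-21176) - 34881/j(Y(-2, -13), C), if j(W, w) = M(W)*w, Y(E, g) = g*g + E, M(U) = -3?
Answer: -123098991/1535260 ≈ -80.181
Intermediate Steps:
Y(E, g) = E + g**2 (Y(E, g) = g**2 + E = E + g**2)
j(W, w) = -3*w
-106/(-21176) - 34881/j(Y(-2, -13), C) = -106/(-21176) - 34881/((-3*(-145))) = -106*(-1/21176) - 34881/435 = 53/10588 - 34881*1/435 = 53/10588 - 11627/145 = -123098991/1535260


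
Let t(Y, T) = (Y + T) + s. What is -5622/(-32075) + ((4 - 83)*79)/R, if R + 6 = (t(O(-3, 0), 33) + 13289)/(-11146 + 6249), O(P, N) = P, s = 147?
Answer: 980522718731/1374349600 ≈ 713.45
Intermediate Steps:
t(Y, T) = 147 + T + Y (t(Y, T) = (Y + T) + 147 = (T + Y) + 147 = 147 + T + Y)
R = -42848/4897 (R = -6 + ((147 + 33 - 3) + 13289)/(-11146 + 6249) = -6 + (177 + 13289)/(-4897) = -6 + 13466*(-1/4897) = -6 - 13466/4897 = -42848/4897 ≈ -8.7498)
-5622/(-32075) + ((4 - 83)*79)/R = -5622/(-32075) + ((4 - 83)*79)/(-42848/4897) = -5622*(-1/32075) - 79*79*(-4897/42848) = 5622/32075 - 6241*(-4897/42848) = 5622/32075 + 30562177/42848 = 980522718731/1374349600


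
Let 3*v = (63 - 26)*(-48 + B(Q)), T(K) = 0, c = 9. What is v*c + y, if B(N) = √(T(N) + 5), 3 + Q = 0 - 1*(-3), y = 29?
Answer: -5299 + 111*√5 ≈ -5050.8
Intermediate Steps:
Q = 0 (Q = -3 + (0 - 1*(-3)) = -3 + (0 + 3) = -3 + 3 = 0)
B(N) = √5 (B(N) = √(0 + 5) = √5)
v = -592 + 37*√5/3 (v = ((63 - 26)*(-48 + √5))/3 = (37*(-48 + √5))/3 = (-1776 + 37*√5)/3 = -592 + 37*√5/3 ≈ -564.42)
v*c + y = (-592 + 37*√5/3)*9 + 29 = (-5328 + 111*√5) + 29 = -5299 + 111*√5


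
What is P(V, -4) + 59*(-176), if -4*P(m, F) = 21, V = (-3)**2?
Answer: -41557/4 ≈ -10389.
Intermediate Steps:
V = 9
P(m, F) = -21/4 (P(m, F) = -1/4*21 = -21/4)
P(V, -4) + 59*(-176) = -21/4 + 59*(-176) = -21/4 - 10384 = -41557/4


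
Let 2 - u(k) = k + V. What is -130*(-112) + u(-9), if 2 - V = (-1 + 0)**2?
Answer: 14570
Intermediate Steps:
V = 1 (V = 2 - (-1 + 0)**2 = 2 - 1*(-1)**2 = 2 - 1*1 = 2 - 1 = 1)
u(k) = 1 - k (u(k) = 2 - (k + 1) = 2 - (1 + k) = 2 + (-1 - k) = 1 - k)
-130*(-112) + u(-9) = -130*(-112) + (1 - 1*(-9)) = 14560 + (1 + 9) = 14560 + 10 = 14570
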